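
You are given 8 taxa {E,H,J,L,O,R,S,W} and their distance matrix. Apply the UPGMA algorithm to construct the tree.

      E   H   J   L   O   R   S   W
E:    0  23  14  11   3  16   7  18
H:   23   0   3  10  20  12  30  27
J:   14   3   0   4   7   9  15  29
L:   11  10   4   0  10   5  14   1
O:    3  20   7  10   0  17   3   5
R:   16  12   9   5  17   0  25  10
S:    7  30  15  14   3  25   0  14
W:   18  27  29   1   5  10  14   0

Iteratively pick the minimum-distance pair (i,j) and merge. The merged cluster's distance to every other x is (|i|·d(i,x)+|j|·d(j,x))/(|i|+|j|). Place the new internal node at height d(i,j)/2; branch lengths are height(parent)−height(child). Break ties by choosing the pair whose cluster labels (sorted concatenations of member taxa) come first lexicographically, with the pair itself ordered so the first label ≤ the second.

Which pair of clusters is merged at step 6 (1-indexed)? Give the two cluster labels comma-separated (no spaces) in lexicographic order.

EOS,LRW

step 1: merge (L,W) at d=1; branch lengths L→1/2, W→1/2; new cluster LW
  updated: d(E,LW)=29/2, d(H,LW)=37/2, d(J,LW)=33/2, d(LW,O)=15/2, d(LW,R)=15/2, d(LW,S)=14
step 2: merge (E,O) at d=3; branch lengths E→3/2, O→3/2; new cluster EO
  updated: d(EO,H)=43/2, d(EO,J)=21/2, d(EO,LW)=11, d(EO,R)=33/2, d(EO,S)=5
step 3: merge (H,J) at d=3; branch lengths H→3/2, J→3/2; new cluster HJ
  updated: d(EO,HJ)=16, d(HJ,LW)=35/2, d(HJ,R)=21/2, d(HJ,S)=45/2
step 4: merge (EO,S) at d=5; branch lengths EO→1, S→5/2; new cluster EOS
  updated: d(EOS,HJ)=109/6, d(EOS,LW)=12, d(EOS,R)=58/3
step 5: merge (LW,R) at d=15/2; branch lengths LW→13/4, R→15/4; new cluster LRW
  updated: d(EOS,LRW)=130/9, d(HJ,LRW)=91/6
step 6: merge (EOS,LRW) at d=130/9; branch lengths EOS→85/18, LRW→125/36; new cluster ELORSW
  updated: d(ELORSW,HJ)=50/3
step 7: merge (ELORSW,HJ) at d=50/3; branch lengths ELORSW→10/9, HJ→41/6; new cluster EHJLORSW
final tree: ((((E:3/2,O:3/2):1,S:5/2):85/18,((L:1/2,W:1/2):13/4,R:15/4):125/36):10/9,(H:3/2,J:3/2):41/6)
total length: 1211/36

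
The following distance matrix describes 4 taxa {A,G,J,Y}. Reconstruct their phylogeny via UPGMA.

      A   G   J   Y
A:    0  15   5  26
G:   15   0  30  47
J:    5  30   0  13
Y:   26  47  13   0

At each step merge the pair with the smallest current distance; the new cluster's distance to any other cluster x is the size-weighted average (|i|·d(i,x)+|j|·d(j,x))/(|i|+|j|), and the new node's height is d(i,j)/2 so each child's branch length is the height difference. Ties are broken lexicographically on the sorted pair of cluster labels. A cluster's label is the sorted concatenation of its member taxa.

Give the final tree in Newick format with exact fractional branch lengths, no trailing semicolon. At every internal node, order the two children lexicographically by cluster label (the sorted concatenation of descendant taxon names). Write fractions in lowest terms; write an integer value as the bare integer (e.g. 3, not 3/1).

step 1: merge (A,J) at d=5; branch lengths A→5/2, J→5/2; new cluster AJ
  updated: d(AJ,G)=45/2, d(AJ,Y)=39/2
step 2: merge (AJ,Y) at d=39/2; branch lengths AJ→29/4, Y→39/4; new cluster AJY
  updated: d(AJY,G)=92/3
step 3: merge (AJY,G) at d=92/3; branch lengths AJY→67/12, G→46/3; new cluster AGJY
final tree: (((A:5/2,J:5/2):29/4,Y:39/4):67/12,G:46/3)
total length: 515/12

(((A:5/2,J:5/2):29/4,Y:39/4):67/12,G:46/3)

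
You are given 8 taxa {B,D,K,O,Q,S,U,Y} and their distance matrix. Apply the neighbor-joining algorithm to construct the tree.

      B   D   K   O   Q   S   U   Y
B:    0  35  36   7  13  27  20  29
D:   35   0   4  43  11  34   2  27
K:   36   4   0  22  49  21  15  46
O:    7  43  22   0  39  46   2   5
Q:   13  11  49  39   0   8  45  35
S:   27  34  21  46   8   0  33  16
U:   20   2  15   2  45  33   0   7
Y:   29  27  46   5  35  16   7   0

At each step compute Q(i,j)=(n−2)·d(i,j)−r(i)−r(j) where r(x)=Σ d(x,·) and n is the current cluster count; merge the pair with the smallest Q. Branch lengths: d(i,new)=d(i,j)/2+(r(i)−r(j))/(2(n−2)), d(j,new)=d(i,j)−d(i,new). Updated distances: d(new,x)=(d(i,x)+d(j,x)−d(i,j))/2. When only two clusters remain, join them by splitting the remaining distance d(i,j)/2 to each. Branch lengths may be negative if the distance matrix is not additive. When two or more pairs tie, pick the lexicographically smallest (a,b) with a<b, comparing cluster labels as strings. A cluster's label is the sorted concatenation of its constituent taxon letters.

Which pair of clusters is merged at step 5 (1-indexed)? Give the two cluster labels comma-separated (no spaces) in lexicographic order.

step 1: merge (Q,S) at d=8, Q=-337; branch lengths Q→21/4, S→11/4; new cluster QS
  updated: d(B,QS)=16, d(D,QS)=37/2, d(K,QS)=31, d(O,QS)=77/2, d(QS,U)=35, d(QS,Y)=43/2
step 2: merge (D,K) at d=4, Q=-527/2; branch lengths D→-9/20, K→89/20; new cluster DK
  updated: d(B,DK)=67/2, d(DK,O)=61/2, d(DK,QS)=91/4, d(DK,U)=13/2, d(DK,Y)=69/2
step 3: merge (B,QS) at d=16, Q=-701/4; branch lengths B→143/32, QS→369/32; new cluster BQS
  updated: d(BQS,DK)=161/8, d(BQS,O)=59/4, d(BQS,U)=39/2, d(BQS,Y)=69/4
step 4: merge (DK,U) at d=13/2, Q=-857/8; branch lengths DK→203/16, U→-99/16; new cluster DKU
  updated: d(BQS,DKU)=265/16, d(DKU,O)=13, d(DKU,Y)=35/2
step 5: merge (BQS,DKU) at d=265/16, Q=-125/2; branch lengths BQS→277/32, DKU→253/32; new cluster BDKQSU
  updated: d(BDKQSU,O)=179/32, d(BDKQSU,Y)=291/32
step 6: merge (BDKQSU,O) at d=179/32, Q=-315/16; branch lengths BDKQSU→155/32, O→3/4; new cluster BDKOQSU
  updated: d(BDKOQSU,Y)=17/4
step 7: merge (BDKOQSU,Y) at d=17/4; branch lengths BDKOQSU→17/8, Y→17/8; new cluster BDKOQSUY
final tree: ((((B:143/32,(Q:21/4,S:11/4):369/32):277/32,((D:-9/20,K:89/20):203/16,U:-99/16):253/32):155/32,O:3/4):17/8,Y:17/8)
total length: 1949/32

BQS,DKU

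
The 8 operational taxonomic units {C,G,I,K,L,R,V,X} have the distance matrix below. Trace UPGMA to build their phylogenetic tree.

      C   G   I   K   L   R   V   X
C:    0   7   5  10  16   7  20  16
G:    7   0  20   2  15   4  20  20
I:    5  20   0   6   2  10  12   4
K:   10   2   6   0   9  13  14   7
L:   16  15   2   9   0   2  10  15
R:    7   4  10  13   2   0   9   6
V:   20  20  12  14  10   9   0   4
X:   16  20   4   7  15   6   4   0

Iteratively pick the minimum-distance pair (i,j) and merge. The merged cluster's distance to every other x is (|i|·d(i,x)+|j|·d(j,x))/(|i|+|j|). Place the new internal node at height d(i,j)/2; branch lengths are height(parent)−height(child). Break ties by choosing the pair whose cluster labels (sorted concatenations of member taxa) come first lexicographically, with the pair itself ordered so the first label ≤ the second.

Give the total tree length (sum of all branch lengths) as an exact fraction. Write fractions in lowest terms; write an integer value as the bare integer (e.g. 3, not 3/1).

iteration 1: select G,K (d=2); attach at lengths (1, 1); label the merged cluster GK
  updated: d(C,GK)=17/2, d(GK,I)=13, d(GK,L)=12, d(GK,R)=17/2, d(GK,V)=17, d(GK,X)=27/2
iteration 2: select I,L (d=2); attach at lengths (1, 1); label the merged cluster IL
  updated: d(C,IL)=21/2, d(GK,IL)=25/2, d(IL,R)=6, d(IL,V)=11, d(IL,X)=19/2
iteration 3: select V,X (d=4); attach at lengths (2, 2); label the merged cluster VX
  updated: d(C,VX)=18, d(GK,VX)=61/4, d(IL,VX)=41/4, d(R,VX)=15/2
iteration 4: select IL,R (d=6); attach at lengths (2, 3); label the merged cluster ILR
  updated: d(C,ILR)=28/3, d(GK,ILR)=67/6, d(ILR,VX)=28/3
iteration 5: select C,GK (d=17/2); attach at lengths (17/4, 13/4); label the merged cluster CGK
  updated: d(CGK,ILR)=95/9, d(CGK,VX)=97/6
iteration 6: select ILR,VX (d=28/3); attach at lengths (5/3, 8/3); label the merged cluster ILRVX
  updated: d(CGK,ILRVX)=64/5
iteration 7: select CGK,ILRVX (d=64/5); attach at lengths (43/20, 26/15); label the merged cluster CGIKLRVX
final tree: ((C:17/4,(G:1,K:1):13/4):43/20,(((I:1,L:1):2,R:3):5/3,(V:2,X:2):8/3):26/15)
total length: 1723/60

1723/60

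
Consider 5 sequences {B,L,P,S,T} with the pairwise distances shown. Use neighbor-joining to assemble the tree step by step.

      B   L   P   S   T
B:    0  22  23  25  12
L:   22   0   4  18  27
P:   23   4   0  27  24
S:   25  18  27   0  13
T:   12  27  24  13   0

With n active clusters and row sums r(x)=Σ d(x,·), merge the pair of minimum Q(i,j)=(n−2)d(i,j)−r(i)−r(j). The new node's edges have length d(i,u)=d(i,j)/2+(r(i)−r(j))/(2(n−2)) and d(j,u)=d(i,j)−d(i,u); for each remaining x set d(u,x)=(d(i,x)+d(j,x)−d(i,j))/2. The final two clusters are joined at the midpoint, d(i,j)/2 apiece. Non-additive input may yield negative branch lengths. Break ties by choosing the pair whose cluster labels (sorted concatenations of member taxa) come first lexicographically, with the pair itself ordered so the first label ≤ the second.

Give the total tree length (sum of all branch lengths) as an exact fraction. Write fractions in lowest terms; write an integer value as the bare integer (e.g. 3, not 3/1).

1. join L+P (d=4, Q=-137) ⇒ LP; edges |L|=5/6, |P|=19/6
  updated: d(B,LP)=41/2, d(LP,S)=41/2, d(LP,T)=47/2
2. join B+T (d=12, Q=-82) ⇒ BT; edges |B|=33/4, |T|=15/4
  updated: d(BT,LP)=16, d(BT,S)=13
3. join BT+LP (d=16, Q=-99/2) ⇒ BLPT; edges |BT|=17/4, |LP|=47/4
  updated: d(BLPT,S)=35/4
4. join BLPT+S (d=35/4) ⇒ BLPST; edges |BLPT|=35/8, |S|=35/8
final tree: (((B:33/4,T:15/4):17/4,(L:5/6,P:19/6):47/4):35/8,S:35/8)
total length: 163/4

163/4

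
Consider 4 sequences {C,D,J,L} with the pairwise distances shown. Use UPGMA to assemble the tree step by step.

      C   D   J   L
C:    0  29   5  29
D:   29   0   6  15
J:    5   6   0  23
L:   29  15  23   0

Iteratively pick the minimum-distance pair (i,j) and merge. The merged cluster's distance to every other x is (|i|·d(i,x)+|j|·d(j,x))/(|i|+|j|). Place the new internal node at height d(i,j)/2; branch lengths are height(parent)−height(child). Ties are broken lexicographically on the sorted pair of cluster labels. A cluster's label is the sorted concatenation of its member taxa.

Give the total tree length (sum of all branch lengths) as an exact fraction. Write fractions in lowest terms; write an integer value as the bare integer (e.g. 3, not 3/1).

127/4

1. join C+J (d=5) ⇒ CJ; edges |C|=5/2, |J|=5/2
  updated: d(CJ,D)=35/2, d(CJ,L)=26
2. join D+L (d=15) ⇒ DL; edges |D|=15/2, |L|=15/2
  updated: d(CJ,DL)=87/4
3. join CJ+DL (d=87/4) ⇒ CDJL; edges |CJ|=67/8, |DL|=27/8
final tree: ((C:5/2,J:5/2):67/8,(D:15/2,L:15/2):27/8)
total length: 127/4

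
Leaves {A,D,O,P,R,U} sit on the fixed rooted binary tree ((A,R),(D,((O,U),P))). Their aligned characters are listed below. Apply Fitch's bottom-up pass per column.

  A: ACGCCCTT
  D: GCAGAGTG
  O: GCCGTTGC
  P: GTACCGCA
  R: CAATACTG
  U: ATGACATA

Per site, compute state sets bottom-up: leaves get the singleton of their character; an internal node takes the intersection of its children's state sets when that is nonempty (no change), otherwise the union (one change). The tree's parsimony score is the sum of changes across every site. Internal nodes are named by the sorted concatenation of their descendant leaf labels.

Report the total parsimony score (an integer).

24

[col 0] AR: children A:{A}, R:{C} ∪→ {A,C}; cost 1
[col 0] OU: children O:{G}, U:{A} ∪→ {A,G}; cost 1
[col 0] OPU: children OU:{A,G}, P:{G} ∩→ {G}; cost 0
[col 0] DOPU: children D:{G}, OPU:{G} ∩→ {G}; cost 0
[col 0] ADOPRU: children AR:{A,C}, DOPU:{G} ∪→ {A,C,G}; cost 1
[col 1] AR: children A:{C}, R:{A} ∪→ {A,C}; cost 1
[col 1] OU: children O:{C}, U:{T} ∪→ {C,T}; cost 1
[col 1] OPU: children OU:{C,T}, P:{T} ∩→ {T}; cost 0
[col 1] DOPU: children D:{C}, OPU:{T} ∪→ {C,T}; cost 1
[col 1] ADOPRU: children AR:{A,C}, DOPU:{C,T} ∩→ {C}; cost 0
[col 2] AR: children A:{G}, R:{A} ∪→ {A,G}; cost 1
[col 2] OU: children O:{C}, U:{G} ∪→ {C,G}; cost 1
[col 2] OPU: children OU:{C,G}, P:{A} ∪→ {A,C,G}; cost 1
[col 2] DOPU: children D:{A}, OPU:{A,C,G} ∩→ {A}; cost 0
[col 2] ADOPRU: children AR:{A,G}, DOPU:{A} ∩→ {A}; cost 0
[col 3] AR: children A:{C}, R:{T} ∪→ {C,T}; cost 1
[col 3] OU: children O:{G}, U:{A} ∪→ {A,G}; cost 1
[col 3] OPU: children OU:{A,G}, P:{C} ∪→ {A,C,G}; cost 1
[col 3] DOPU: children D:{G}, OPU:{A,C,G} ∩→ {G}; cost 0
[col 3] ADOPRU: children AR:{C,T}, DOPU:{G} ∪→ {C,G,T}; cost 1
[col 4] AR: children A:{C}, R:{A} ∪→ {A,C}; cost 1
[col 4] OU: children O:{T}, U:{C} ∪→ {C,T}; cost 1
[col 4] OPU: children OU:{C,T}, P:{C} ∩→ {C}; cost 0
[col 4] DOPU: children D:{A}, OPU:{C} ∪→ {A,C}; cost 1
[col 4] ADOPRU: children AR:{A,C}, DOPU:{A,C} ∩→ {A,C}; cost 0
[col 5] AR: children A:{C}, R:{C} ∩→ {C}; cost 0
[col 5] OU: children O:{T}, U:{A} ∪→ {A,T}; cost 1
[col 5] OPU: children OU:{A,T}, P:{G} ∪→ {A,G,T}; cost 1
[col 5] DOPU: children D:{G}, OPU:{A,G,T} ∩→ {G}; cost 0
[col 5] ADOPRU: children AR:{C}, DOPU:{G} ∪→ {C,G}; cost 1
[col 6] AR: children A:{T}, R:{T} ∩→ {T}; cost 0
[col 6] OU: children O:{G}, U:{T} ∪→ {G,T}; cost 1
[col 6] OPU: children OU:{G,T}, P:{C} ∪→ {C,G,T}; cost 1
[col 6] DOPU: children D:{T}, OPU:{C,G,T} ∩→ {T}; cost 0
[col 6] ADOPRU: children AR:{T}, DOPU:{T} ∩→ {T}; cost 0
[col 7] AR: children A:{T}, R:{G} ∪→ {G,T}; cost 1
[col 7] OU: children O:{C}, U:{A} ∪→ {A,C}; cost 1
[col 7] OPU: children OU:{A,C}, P:{A} ∩→ {A}; cost 0
[col 7] DOPU: children D:{G}, OPU:{A} ∪→ {A,G}; cost 1
[col 7] ADOPRU: children AR:{G,T}, DOPU:{A,G} ∩→ {G}; cost 0
per-site changes: [3, 3, 3, 4, 3, 3, 2, 3]; total = 24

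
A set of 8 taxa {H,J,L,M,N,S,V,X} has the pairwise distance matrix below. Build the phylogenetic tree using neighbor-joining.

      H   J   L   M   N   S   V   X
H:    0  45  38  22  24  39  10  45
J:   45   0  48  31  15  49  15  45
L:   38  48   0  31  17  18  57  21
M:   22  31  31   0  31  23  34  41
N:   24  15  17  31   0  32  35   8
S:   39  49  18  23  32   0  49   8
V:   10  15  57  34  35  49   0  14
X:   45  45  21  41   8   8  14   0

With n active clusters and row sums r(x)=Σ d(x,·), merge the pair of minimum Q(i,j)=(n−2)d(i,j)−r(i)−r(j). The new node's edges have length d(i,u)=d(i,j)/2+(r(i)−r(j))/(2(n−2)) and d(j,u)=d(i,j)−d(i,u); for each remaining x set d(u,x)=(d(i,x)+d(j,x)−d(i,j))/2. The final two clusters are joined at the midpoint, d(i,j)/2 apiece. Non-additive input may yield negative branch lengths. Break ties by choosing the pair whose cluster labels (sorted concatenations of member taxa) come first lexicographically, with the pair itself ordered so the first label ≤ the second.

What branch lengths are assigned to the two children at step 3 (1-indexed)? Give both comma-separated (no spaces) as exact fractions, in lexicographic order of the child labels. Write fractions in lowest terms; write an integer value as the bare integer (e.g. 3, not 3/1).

iteration 1: select H,V (d=10, Q=-377); attach at lengths (23/4, 17/4); label the merged cluster HV
  updated: d(HV,J)=25, d(HV,L)=85/2, d(HV,M)=23, d(HV,N)=49/2, d(HV,S)=39, d(HV,X)=49/2
iteration 2: select S,X (d=8, Q=-553/2); attach at lengths (123/20, 37/20); label the merged cluster SX
  updated: d(HV,SX)=111/4, d(J,SX)=43, d(L,SX)=31/2, d(M,SX)=28, d(N,SX)=16
iteration 3: select L,SX (d=31/2, Q=-889/4); attach at lengths (343/32, 153/32); label the merged cluster LSX
  updated: d(HV,LSX)=219/8, d(J,LSX)=151/4, d(LSX,M)=87/4, d(LSX,N)=35/4
iteration 4: select LSX,N (d=35/4, Q=-1189/8); attach at lengths (341/48, 79/48); label the merged cluster LNSX
  updated: d(HV,LNSX)=345/16, d(J,LNSX)=22, d(LNSX,M)=22
iteration 5: select HV,M (d=23, Q=-1593/16); attach at lengths (633/64, 839/64); label the merged cluster HMV
  updated: d(HMV,J)=33/2, d(HMV,LNSX)=329/32
iteration 6: select HMV,J (d=33/2, Q=-1561/32); attach at lengths (153/64, 903/64); label the merged cluster HJMV
  updated: d(HJMV,LNSX)=505/64
iteration 7: select HJMV,LNSX (d=505/64); attach at lengths (505/128, 505/128); label the merged cluster HJLMNSVX
final tree: ((((H:23/4,V:17/4):633/64,M:839/64):153/64,J:903/64):505/128,((L:343/32,(S:123/20,X:37/20):153/32):341/48,N:79/48):505/128)
total length: 5737/64

343/32,153/32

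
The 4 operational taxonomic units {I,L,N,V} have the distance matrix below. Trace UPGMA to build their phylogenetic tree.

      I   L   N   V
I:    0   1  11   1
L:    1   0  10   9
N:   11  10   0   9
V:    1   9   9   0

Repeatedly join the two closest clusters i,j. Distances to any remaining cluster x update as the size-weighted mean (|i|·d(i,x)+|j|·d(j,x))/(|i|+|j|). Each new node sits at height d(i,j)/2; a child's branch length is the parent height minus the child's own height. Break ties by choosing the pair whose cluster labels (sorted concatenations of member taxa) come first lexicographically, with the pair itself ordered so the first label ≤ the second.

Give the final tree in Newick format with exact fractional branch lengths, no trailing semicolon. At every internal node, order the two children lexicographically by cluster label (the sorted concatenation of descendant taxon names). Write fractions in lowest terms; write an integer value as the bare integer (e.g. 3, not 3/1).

(((I:1/2,L:1/2):2,V:5/2):5/2,N:5)

iteration 1: select I,L (d=1); attach at lengths (1/2, 1/2); label the merged cluster IL
  updated: d(IL,N)=21/2, d(IL,V)=5
iteration 2: select IL,V (d=5); attach at lengths (2, 5/2); label the merged cluster ILV
  updated: d(ILV,N)=10
iteration 3: select ILV,N (d=10); attach at lengths (5/2, 5); label the merged cluster ILNV
final tree: (((I:1/2,L:1/2):2,V:5/2):5/2,N:5)
total length: 13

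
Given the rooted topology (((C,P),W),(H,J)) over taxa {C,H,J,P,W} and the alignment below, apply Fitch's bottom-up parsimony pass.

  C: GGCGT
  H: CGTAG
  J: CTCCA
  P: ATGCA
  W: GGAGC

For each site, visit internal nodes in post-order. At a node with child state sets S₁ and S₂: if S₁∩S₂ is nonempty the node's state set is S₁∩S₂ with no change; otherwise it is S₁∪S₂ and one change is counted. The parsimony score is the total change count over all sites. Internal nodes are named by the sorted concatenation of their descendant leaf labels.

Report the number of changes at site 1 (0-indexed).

2

[col 0] CP: children C:{G}, P:{A} ∪→ {A,G}; cost 1
[col 0] CPW: children CP:{A,G}, W:{G} ∩→ {G}; cost 0
[col 0] HJ: children H:{C}, J:{C} ∩→ {C}; cost 0
[col 0] CHJPW: children CPW:{G}, HJ:{C} ∪→ {C,G}; cost 1
[col 1] CP: children C:{G}, P:{T} ∪→ {G,T}; cost 1
[col 1] CPW: children CP:{G,T}, W:{G} ∩→ {G}; cost 0
[col 1] HJ: children H:{G}, J:{T} ∪→ {G,T}; cost 1
[col 1] CHJPW: children CPW:{G}, HJ:{G,T} ∩→ {G}; cost 0
[col 2] CP: children C:{C}, P:{G} ∪→ {C,G}; cost 1
[col 2] CPW: children CP:{C,G}, W:{A} ∪→ {A,C,G}; cost 1
[col 2] HJ: children H:{T}, J:{C} ∪→ {C,T}; cost 1
[col 2] CHJPW: children CPW:{A,C,G}, HJ:{C,T} ∩→ {C}; cost 0
[col 3] CP: children C:{G}, P:{C} ∪→ {C,G}; cost 1
[col 3] CPW: children CP:{C,G}, W:{G} ∩→ {G}; cost 0
[col 3] HJ: children H:{A}, J:{C} ∪→ {A,C}; cost 1
[col 3] CHJPW: children CPW:{G}, HJ:{A,C} ∪→ {A,C,G}; cost 1
[col 4] CP: children C:{T}, P:{A} ∪→ {A,T}; cost 1
[col 4] CPW: children CP:{A,T}, W:{C} ∪→ {A,C,T}; cost 1
[col 4] HJ: children H:{G}, J:{A} ∪→ {A,G}; cost 1
[col 4] CHJPW: children CPW:{A,C,T}, HJ:{A,G} ∩→ {A}; cost 0
per-site changes: [2, 2, 3, 3, 3]; total = 13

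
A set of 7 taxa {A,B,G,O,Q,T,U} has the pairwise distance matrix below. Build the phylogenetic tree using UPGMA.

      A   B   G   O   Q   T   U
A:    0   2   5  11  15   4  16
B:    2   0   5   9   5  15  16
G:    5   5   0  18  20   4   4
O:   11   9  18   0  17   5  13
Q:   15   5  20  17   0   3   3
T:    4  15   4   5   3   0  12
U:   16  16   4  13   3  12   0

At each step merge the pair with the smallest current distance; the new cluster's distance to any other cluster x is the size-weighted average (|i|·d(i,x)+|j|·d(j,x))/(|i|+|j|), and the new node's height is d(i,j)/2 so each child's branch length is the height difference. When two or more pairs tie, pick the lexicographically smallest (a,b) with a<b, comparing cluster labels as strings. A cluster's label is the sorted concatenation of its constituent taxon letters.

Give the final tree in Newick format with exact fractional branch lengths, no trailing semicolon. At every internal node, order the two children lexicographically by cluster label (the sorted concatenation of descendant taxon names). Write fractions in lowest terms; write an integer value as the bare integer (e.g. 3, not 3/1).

1. join A+B (d=2) ⇒ AB; edges |A|=1, |B|=1
  updated: d(AB,G)=5, d(AB,O)=10, d(AB,Q)=10, d(AB,T)=19/2, d(AB,U)=16
2. join Q+T (d=3) ⇒ QT; edges |Q|=3/2, |T|=3/2
  updated: d(AB,QT)=39/4, d(G,QT)=12, d(O,QT)=11, d(QT,U)=15/2
3. join G+U (d=4) ⇒ GU; edges |G|=2, |U|=2
  updated: d(AB,GU)=21/2, d(GU,O)=31/2, d(GU,QT)=39/4
4. join AB+QT (d=39/4) ⇒ ABQT; edges |AB|=31/8, |QT|=27/8
  updated: d(ABQT,GU)=81/8, d(ABQT,O)=21/2
5. join ABQT+GU (d=81/8) ⇒ ABGQTU; edges |ABQT|=3/16, |GU|=49/16
  updated: d(ABGQTU,O)=73/6
6. join ABGQTU+O (d=73/6) ⇒ ABGOQTU; edges |ABGQTU|=49/48, |O|=73/12
final tree: ((((A:1,B:1):31/8,(Q:3/2,T:3/2):27/8):3/16,(G:2,U:2):49/16):49/48,O:73/12)
total length: 1277/48

((((A:1,B:1):31/8,(Q:3/2,T:3/2):27/8):3/16,(G:2,U:2):49/16):49/48,O:73/12)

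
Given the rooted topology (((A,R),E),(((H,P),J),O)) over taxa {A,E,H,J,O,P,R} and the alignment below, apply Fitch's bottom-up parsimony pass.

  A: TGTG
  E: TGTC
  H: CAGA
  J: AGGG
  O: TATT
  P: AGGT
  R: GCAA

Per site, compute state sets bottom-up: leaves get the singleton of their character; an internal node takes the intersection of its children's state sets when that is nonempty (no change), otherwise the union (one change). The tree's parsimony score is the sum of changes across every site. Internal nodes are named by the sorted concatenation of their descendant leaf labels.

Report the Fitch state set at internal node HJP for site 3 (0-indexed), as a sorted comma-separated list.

A,G,T

site 0, node AR: A={T} ∪ R={G} → {G,T} (+1)
site 0, node AER: AR={G,T} ∩ E={T} → {T} (+0)
site 0, node HP: H={C} ∪ P={A} → {A,C} (+1)
site 0, node HJP: HP={A,C} ∩ J={A} → {A} (+0)
site 0, node HJOP: HJP={A} ∪ O={T} → {A,T} (+1)
site 0, node AEHJOPR: AER={T} ∩ HJOP={A,T} → {T} (+0)
site 1, node AR: A={G} ∪ R={C} → {C,G} (+1)
site 1, node AER: AR={C,G} ∩ E={G} → {G} (+0)
site 1, node HP: H={A} ∪ P={G} → {A,G} (+1)
site 1, node HJP: HP={A,G} ∩ J={G} → {G} (+0)
site 1, node HJOP: HJP={G} ∪ O={A} → {A,G} (+1)
site 1, node AEHJOPR: AER={G} ∩ HJOP={A,G} → {G} (+0)
site 2, node AR: A={T} ∪ R={A} → {A,T} (+1)
site 2, node AER: AR={A,T} ∩ E={T} → {T} (+0)
site 2, node HP: H={G} ∩ P={G} → {G} (+0)
site 2, node HJP: HP={G} ∩ J={G} → {G} (+0)
site 2, node HJOP: HJP={G} ∪ O={T} → {G,T} (+1)
site 2, node AEHJOPR: AER={T} ∩ HJOP={G,T} → {T} (+0)
site 3, node AR: A={G} ∪ R={A} → {A,G} (+1)
site 3, node AER: AR={A,G} ∪ E={C} → {A,C,G} (+1)
site 3, node HP: H={A} ∪ P={T} → {A,T} (+1)
site 3, node HJP: HP={A,T} ∪ J={G} → {A,G,T} (+1)
site 3, node HJOP: HJP={A,G,T} ∩ O={T} → {T} (+0)
site 3, node AEHJOPR: AER={A,C,G} ∪ HJOP={T} → {A,C,G,T} (+1)
per-site changes: [3, 3, 2, 5]; total = 13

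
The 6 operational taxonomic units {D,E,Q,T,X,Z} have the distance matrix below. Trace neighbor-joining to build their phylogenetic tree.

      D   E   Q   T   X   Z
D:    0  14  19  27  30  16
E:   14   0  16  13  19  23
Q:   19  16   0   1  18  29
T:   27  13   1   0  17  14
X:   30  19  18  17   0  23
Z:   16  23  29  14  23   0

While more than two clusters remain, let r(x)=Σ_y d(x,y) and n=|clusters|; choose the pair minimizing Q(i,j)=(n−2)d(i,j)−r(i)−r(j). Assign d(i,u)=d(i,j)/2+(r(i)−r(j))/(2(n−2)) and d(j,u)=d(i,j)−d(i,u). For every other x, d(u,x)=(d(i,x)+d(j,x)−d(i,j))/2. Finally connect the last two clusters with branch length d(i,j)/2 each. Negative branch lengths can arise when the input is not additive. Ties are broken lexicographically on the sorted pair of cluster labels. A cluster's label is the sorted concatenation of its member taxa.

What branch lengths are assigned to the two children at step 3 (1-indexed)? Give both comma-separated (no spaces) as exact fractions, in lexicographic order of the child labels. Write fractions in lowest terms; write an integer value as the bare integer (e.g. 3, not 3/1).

81/16,87/16

step 1: merge (Q,T) at d=1, Q=-151; branch lengths Q→15/8, T→-7/8; new cluster QT
  updated: d(D,QT)=45/2, d(E,QT)=14, d(QT,X)=17, d(QT,Z)=21
step 2: merge (D,Z) at d=16, Q=-235/2; branch lengths D→95/12, Z→97/12; new cluster DZ
  updated: d(DZ,E)=21/2, d(DZ,QT)=55/4, d(DZ,X)=37/2
step 3: merge (DZ,E) at d=21/2, Q=-261/4; branch lengths DZ→81/16, E→87/16; new cluster DEZ
  updated: d(DEZ,QT)=69/8, d(DEZ,X)=27/2
step 4: merge (DEZ,QT) at d=69/8, Q=-313/8; branch lengths DEZ→41/16, QT→97/16; new cluster DEQTZ
  updated: d(DEQTZ,X)=175/16
step 5: merge (DEQTZ,X) at d=175/16; branch lengths DEQTZ→175/32, X→175/32; new cluster DEQTXZ
final tree: ((((D:95/12,Z:97/12):81/16,E:87/16):41/16,(Q:15/8,T:-7/8):97/16):175/32,X:175/32)
total length: 753/16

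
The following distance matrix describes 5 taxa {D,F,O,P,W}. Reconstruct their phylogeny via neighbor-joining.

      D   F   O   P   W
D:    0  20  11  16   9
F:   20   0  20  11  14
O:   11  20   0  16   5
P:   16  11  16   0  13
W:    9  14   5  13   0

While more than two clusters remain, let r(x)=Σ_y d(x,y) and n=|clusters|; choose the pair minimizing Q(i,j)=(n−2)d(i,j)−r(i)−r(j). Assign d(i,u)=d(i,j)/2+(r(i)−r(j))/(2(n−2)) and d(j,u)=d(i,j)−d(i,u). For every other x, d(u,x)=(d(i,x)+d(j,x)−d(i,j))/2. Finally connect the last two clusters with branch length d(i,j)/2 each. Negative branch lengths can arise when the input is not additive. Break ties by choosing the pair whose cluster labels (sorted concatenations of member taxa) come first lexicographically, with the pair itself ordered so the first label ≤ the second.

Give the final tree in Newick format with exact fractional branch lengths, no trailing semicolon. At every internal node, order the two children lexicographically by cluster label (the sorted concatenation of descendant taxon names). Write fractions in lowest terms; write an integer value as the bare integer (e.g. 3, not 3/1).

(((D:49/8,(F:7,P:4):51/8):11/8,O:33/8):7/16,W:7/16)

1. join F+P (d=11, Q=-88) ⇒ FP; edges |F|=7, |P|=4
  updated: d(D,FP)=25/2, d(FP,O)=25/2, d(FP,W)=8
2. join D+FP (d=25/2, Q=-81/2) ⇒ DFP; edges |D|=49/8, |FP|=51/8
  updated: d(DFP,O)=11/2, d(DFP,W)=9/4
3. join DFP+O (d=11/2, Q=-51/4) ⇒ DFOP; edges |DFP|=11/8, |O|=33/8
  updated: d(DFOP,W)=7/8
4. join DFOP+W (d=7/8) ⇒ DFOPW; edges |DFOP|=7/16, |W|=7/16
final tree: (((D:49/8,(F:7,P:4):51/8):11/8,O:33/8):7/16,W:7/16)
total length: 239/8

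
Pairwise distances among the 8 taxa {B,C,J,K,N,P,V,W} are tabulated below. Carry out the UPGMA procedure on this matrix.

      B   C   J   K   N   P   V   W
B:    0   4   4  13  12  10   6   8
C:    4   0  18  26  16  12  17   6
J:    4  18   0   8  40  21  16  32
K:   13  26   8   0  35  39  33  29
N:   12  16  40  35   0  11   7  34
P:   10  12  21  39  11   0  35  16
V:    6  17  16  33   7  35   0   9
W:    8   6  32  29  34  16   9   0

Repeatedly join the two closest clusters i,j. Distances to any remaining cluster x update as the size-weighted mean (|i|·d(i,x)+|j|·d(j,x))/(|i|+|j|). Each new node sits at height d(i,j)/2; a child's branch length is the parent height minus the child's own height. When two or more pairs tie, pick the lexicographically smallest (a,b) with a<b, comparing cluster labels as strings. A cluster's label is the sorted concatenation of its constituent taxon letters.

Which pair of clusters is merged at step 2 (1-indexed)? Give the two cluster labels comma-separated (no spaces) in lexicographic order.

1. join B+C (d=4) ⇒ BC; edges |B|=2, |C|=2
  updated: d(BC,J)=11, d(BC,K)=39/2, d(BC,N)=14, d(BC,P)=11, d(BC,V)=23/2, d(BC,W)=7
2. join BC+W (d=7) ⇒ BCW; edges |BC|=3/2, |W|=7/2
  updated: d(BCW,J)=18, d(BCW,K)=68/3, d(BCW,N)=62/3, d(BCW,P)=38/3, d(BCW,V)=32/3
3. join N+V (d=7) ⇒ NV; edges |N|=7/2, |V|=7/2
  updated: d(BCW,NV)=47/3, d(J,NV)=28, d(K,NV)=34, d(NV,P)=23
4. join J+K (d=8) ⇒ JK; edges |J|=4, |K|=4
  updated: d(BCW,JK)=61/3, d(JK,NV)=31, d(JK,P)=30
5. join BCW+P (d=38/3) ⇒ BCPW; edges |BCW|=17/6, |P|=19/3
  updated: d(BCPW,JK)=91/4, d(BCPW,NV)=35/2
6. join BCPW+NV (d=35/2) ⇒ BCNPVW; edges |BCPW|=29/12, |NV|=21/4
  updated: d(BCNPVW,JK)=51/2
7. join BCNPVW+JK (d=51/2) ⇒ BCJKNPVW; edges |BCNPVW|=4, |JK|=35/4
final tree: (((((B:2,C:2):3/2,W:7/2):17/6,P:19/3):29/12,(N:7/2,V:7/2):21/4):4,(J:4,K:4):35/4)
total length: 643/12

BC,W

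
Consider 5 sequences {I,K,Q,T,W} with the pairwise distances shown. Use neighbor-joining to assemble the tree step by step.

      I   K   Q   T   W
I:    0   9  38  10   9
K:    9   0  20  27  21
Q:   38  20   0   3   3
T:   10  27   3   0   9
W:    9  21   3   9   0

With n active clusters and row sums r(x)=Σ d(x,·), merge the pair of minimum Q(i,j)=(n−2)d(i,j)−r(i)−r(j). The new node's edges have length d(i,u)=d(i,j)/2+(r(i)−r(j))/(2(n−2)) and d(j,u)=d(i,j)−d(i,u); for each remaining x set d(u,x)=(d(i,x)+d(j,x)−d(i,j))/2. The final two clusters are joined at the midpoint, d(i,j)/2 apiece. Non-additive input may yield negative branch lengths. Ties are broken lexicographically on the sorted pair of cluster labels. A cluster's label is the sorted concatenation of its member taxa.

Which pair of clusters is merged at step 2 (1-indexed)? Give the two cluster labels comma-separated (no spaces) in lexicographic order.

IK,W

1. join I+K (d=9, Q=-116) ⇒ IK; edges |I|=8/3, |K|=19/3
  updated: d(IK,Q)=49/2, d(IK,T)=14, d(IK,W)=21/2
2. join IK+W (d=21/2, Q=-101/2) ⇒ IKW; edges |IK|=95/8, |W|=-11/8
  updated: d(IKW,Q)=17/2, d(IKW,T)=25/4
3. join IKW+Q (d=17/2, Q=-71/4) ⇒ IKQW; edges |IKW|=47/8, |Q|=21/8
  updated: d(IKQW,T)=3/8
4. join IKQW+T (d=3/8) ⇒ IKQTW; edges |IKQW|=3/16, |T|=3/16
final tree: ((((I:8/3,K:19/3):95/8,W:-11/8):47/8,Q:21/8):3/16,T:3/16)
total length: 227/8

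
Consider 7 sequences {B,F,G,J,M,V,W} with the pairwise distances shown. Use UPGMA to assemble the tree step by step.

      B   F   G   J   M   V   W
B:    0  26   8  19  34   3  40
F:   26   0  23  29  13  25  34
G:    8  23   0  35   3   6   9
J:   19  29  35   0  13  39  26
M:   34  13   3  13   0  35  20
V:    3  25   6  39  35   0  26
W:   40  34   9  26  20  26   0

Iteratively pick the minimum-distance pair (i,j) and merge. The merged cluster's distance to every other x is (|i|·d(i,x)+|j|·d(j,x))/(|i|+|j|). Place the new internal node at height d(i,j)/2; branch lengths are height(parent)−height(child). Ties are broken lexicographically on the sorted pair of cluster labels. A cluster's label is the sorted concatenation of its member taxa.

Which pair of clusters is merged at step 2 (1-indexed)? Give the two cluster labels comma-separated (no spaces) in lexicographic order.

step 1: merge (B,V) at d=3; branch lengths B→3/2, V→3/2; new cluster BV
  updated: d(BV,F)=51/2, d(BV,G)=7, d(BV,J)=29, d(BV,M)=69/2, d(BV,W)=33
step 2: merge (G,M) at d=3; branch lengths G→3/2, M→3/2; new cluster GM
  updated: d(BV,GM)=83/4, d(F,GM)=18, d(GM,J)=24, d(GM,W)=29/2
step 3: merge (GM,W) at d=29/2; branch lengths GM→23/4, W→29/4; new cluster GMW
  updated: d(BV,GMW)=149/6, d(F,GMW)=70/3, d(GMW,J)=74/3
step 4: merge (F,GMW) at d=70/3; branch lengths F→35/3, GMW→53/12; new cluster FGMW
  updated: d(BV,FGMW)=25, d(FGMW,J)=103/4
step 5: merge (BV,FGMW) at d=25; branch lengths BV→11, FGMW→5/6; new cluster BFGMVW
  updated: d(BFGMVW,J)=161/6
step 6: merge (BFGMVW,J) at d=161/6; branch lengths BFGMVW→11/12, J→161/12; new cluster BFGJMVW
final tree: (((B:3/2,V:3/2):11,(F:35/3,((G:3/2,M:3/2):23/4,W:29/4):53/12):5/6):11/12,J:161/12)
total length: 245/4

G,M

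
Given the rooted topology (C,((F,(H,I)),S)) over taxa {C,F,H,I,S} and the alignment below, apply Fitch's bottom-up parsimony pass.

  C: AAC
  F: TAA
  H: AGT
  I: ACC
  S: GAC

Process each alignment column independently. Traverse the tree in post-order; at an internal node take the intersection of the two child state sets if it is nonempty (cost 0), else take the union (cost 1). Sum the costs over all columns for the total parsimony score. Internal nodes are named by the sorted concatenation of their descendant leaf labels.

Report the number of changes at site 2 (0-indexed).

site 0, node HI: H={A} ∩ I={A} → {A} (+0)
site 0, node FHI: F={T} ∪ HI={A} → {A,T} (+1)
site 0, node FHIS: FHI={A,T} ∪ S={G} → {A,G,T} (+1)
site 0, node CFHIS: C={A} ∩ FHIS={A,G,T} → {A} (+0)
site 1, node HI: H={G} ∪ I={C} → {C,G} (+1)
site 1, node FHI: F={A} ∪ HI={C,G} → {A,C,G} (+1)
site 1, node FHIS: FHI={A,C,G} ∩ S={A} → {A} (+0)
site 1, node CFHIS: C={A} ∩ FHIS={A} → {A} (+0)
site 2, node HI: H={T} ∪ I={C} → {C,T} (+1)
site 2, node FHI: F={A} ∪ HI={C,T} → {A,C,T} (+1)
site 2, node FHIS: FHI={A,C,T} ∩ S={C} → {C} (+0)
site 2, node CFHIS: C={C} ∩ FHIS={C} → {C} (+0)
per-site changes: [2, 2, 2]; total = 6

2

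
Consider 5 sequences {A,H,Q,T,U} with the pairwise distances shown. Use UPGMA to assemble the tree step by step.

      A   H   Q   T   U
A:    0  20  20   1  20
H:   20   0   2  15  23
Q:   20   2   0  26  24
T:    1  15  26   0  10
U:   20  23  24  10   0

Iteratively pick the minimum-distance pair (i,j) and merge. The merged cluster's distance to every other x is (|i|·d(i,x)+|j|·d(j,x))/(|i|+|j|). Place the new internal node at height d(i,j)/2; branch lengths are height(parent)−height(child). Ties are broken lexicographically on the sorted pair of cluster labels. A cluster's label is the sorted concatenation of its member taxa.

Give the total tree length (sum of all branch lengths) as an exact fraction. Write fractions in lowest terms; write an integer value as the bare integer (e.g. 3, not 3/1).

91/3

1. join A+T (d=1) ⇒ AT; edges |A|=1/2, |T|=1/2
  updated: d(AT,H)=35/2, d(AT,Q)=23, d(AT,U)=15
2. join H+Q (d=2) ⇒ HQ; edges |H|=1, |Q|=1
  updated: d(AT,HQ)=81/4, d(HQ,U)=47/2
3. join AT+U (d=15) ⇒ ATU; edges |AT|=7, |U|=15/2
  updated: d(ATU,HQ)=64/3
4. join ATU+HQ (d=64/3) ⇒ AHQTU; edges |ATU|=19/6, |HQ|=29/3
final tree: (((A:1/2,T:1/2):7,U:15/2):19/6,(H:1,Q:1):29/3)
total length: 91/3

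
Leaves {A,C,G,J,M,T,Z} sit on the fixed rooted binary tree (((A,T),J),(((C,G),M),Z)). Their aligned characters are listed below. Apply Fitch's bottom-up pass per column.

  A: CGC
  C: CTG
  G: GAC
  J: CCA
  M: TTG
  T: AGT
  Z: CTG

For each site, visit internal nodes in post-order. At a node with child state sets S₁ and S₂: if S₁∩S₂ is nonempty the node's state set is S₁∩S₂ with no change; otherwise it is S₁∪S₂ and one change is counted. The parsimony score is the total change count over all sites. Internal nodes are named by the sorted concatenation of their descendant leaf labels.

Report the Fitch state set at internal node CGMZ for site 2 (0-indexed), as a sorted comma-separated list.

G

site 0, node AT: A={C} ∪ T={A} → {A,C} (+1)
site 0, node AJT: AT={A,C} ∩ J={C} → {C} (+0)
site 0, node CG: C={C} ∪ G={G} → {C,G} (+1)
site 0, node CGM: CG={C,G} ∪ M={T} → {C,G,T} (+1)
site 0, node CGMZ: CGM={C,G,T} ∩ Z={C} → {C} (+0)
site 0, node ACGJMTZ: AJT={C} ∩ CGMZ={C} → {C} (+0)
site 1, node AT: A={G} ∩ T={G} → {G} (+0)
site 1, node AJT: AT={G} ∪ J={C} → {C,G} (+1)
site 1, node CG: C={T} ∪ G={A} → {A,T} (+1)
site 1, node CGM: CG={A,T} ∩ M={T} → {T} (+0)
site 1, node CGMZ: CGM={T} ∩ Z={T} → {T} (+0)
site 1, node ACGJMTZ: AJT={C,G} ∪ CGMZ={T} → {C,G,T} (+1)
site 2, node AT: A={C} ∪ T={T} → {C,T} (+1)
site 2, node AJT: AT={C,T} ∪ J={A} → {A,C,T} (+1)
site 2, node CG: C={G} ∪ G={C} → {C,G} (+1)
site 2, node CGM: CG={C,G} ∩ M={G} → {G} (+0)
site 2, node CGMZ: CGM={G} ∩ Z={G} → {G} (+0)
site 2, node ACGJMTZ: AJT={A,C,T} ∪ CGMZ={G} → {A,C,G,T} (+1)
per-site changes: [3, 3, 4]; total = 10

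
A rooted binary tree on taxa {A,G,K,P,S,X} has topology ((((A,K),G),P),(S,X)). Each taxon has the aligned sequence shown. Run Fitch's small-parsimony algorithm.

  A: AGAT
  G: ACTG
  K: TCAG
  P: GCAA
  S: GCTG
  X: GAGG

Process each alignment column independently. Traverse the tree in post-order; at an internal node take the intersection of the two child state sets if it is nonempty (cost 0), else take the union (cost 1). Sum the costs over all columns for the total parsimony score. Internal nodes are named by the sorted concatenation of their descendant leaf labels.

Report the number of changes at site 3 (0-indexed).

2

site 0, node AK: A={A} ∪ K={T} → {A,T} (+1)
site 0, node AGK: AK={A,T} ∩ G={A} → {A} (+0)
site 0, node AGKP: AGK={A} ∪ P={G} → {A,G} (+1)
site 0, node SX: S={G} ∩ X={G} → {G} (+0)
site 0, node AGKPSX: AGKP={A,G} ∩ SX={G} → {G} (+0)
site 1, node AK: A={G} ∪ K={C} → {C,G} (+1)
site 1, node AGK: AK={C,G} ∩ G={C} → {C} (+0)
site 1, node AGKP: AGK={C} ∩ P={C} → {C} (+0)
site 1, node SX: S={C} ∪ X={A} → {A,C} (+1)
site 1, node AGKPSX: AGKP={C} ∩ SX={A,C} → {C} (+0)
site 2, node AK: A={A} ∩ K={A} → {A} (+0)
site 2, node AGK: AK={A} ∪ G={T} → {A,T} (+1)
site 2, node AGKP: AGK={A,T} ∩ P={A} → {A} (+0)
site 2, node SX: S={T} ∪ X={G} → {G,T} (+1)
site 2, node AGKPSX: AGKP={A} ∪ SX={G,T} → {A,G,T} (+1)
site 3, node AK: A={T} ∪ K={G} → {G,T} (+1)
site 3, node AGK: AK={G,T} ∩ G={G} → {G} (+0)
site 3, node AGKP: AGK={G} ∪ P={A} → {A,G} (+1)
site 3, node SX: S={G} ∩ X={G} → {G} (+0)
site 3, node AGKPSX: AGKP={A,G} ∩ SX={G} → {G} (+0)
per-site changes: [2, 2, 3, 2]; total = 9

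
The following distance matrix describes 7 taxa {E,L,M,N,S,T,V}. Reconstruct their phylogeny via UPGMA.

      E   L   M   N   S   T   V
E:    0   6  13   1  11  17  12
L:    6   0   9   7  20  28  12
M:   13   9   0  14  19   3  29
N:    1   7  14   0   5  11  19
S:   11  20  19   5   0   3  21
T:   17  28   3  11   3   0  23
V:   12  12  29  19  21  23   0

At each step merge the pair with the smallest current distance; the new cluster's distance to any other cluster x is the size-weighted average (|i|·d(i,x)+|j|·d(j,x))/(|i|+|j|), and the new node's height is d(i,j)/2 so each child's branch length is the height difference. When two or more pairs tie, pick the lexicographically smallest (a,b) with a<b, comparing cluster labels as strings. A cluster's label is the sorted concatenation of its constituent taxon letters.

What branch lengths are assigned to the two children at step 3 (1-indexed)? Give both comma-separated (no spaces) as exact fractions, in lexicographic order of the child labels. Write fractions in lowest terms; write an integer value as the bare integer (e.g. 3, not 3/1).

1. join E+N (d=1) ⇒ EN; edges |E|=1/2, |N|=1/2
  updated: d(EN,L)=13/2, d(EN,M)=27/2, d(EN,S)=8, d(EN,T)=14, d(EN,V)=31/2
2. join M+T (d=3) ⇒ MT; edges |M|=3/2, |T|=3/2
  updated: d(EN,MT)=55/4, d(L,MT)=37/2, d(MT,S)=11, d(MT,V)=26
3. join EN+L (d=13/2) ⇒ ELN; edges |EN|=11/4, |L|=13/4
  updated: d(ELN,MT)=46/3, d(ELN,S)=12, d(ELN,V)=43/3
4. join MT+S (d=11) ⇒ MST; edges |MT|=4, |S|=11/2
  updated: d(ELN,MST)=128/9, d(MST,V)=73/3
5. join ELN+MST (d=128/9) ⇒ ELMNST; edges |ELN|=139/36, |MST|=29/18
  updated: d(ELMNST,V)=58/3
6. join ELMNST+V (d=58/3) ⇒ ELMNSTV; edges |ELMNST|=23/9, |V|=29/3
final tree: ((((E:1/2,N:1/2):11/4,L:13/4):139/36,((M:3/2,T:3/2):4,S:11/2):29/18):23/9,V:29/3)
total length: 1339/36

11/4,13/4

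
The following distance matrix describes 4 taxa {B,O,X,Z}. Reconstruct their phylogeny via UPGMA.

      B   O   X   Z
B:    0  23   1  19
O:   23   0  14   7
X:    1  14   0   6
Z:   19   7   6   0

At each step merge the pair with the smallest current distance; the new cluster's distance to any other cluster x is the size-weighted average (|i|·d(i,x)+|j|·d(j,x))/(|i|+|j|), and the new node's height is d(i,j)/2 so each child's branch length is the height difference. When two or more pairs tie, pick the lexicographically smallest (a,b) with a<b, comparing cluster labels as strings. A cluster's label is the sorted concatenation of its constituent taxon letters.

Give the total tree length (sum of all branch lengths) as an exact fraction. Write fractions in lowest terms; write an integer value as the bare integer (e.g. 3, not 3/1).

iteration 1: select B,X (d=1); attach at lengths (1/2, 1/2); label the merged cluster BX
  updated: d(BX,O)=37/2, d(BX,Z)=25/2
iteration 2: select O,Z (d=7); attach at lengths (7/2, 7/2); label the merged cluster OZ
  updated: d(BX,OZ)=31/2
iteration 3: select BX,OZ (d=31/2); attach at lengths (29/4, 17/4); label the merged cluster BOXZ
final tree: ((B:1/2,X:1/2):29/4,(O:7/2,Z:7/2):17/4)
total length: 39/2

39/2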